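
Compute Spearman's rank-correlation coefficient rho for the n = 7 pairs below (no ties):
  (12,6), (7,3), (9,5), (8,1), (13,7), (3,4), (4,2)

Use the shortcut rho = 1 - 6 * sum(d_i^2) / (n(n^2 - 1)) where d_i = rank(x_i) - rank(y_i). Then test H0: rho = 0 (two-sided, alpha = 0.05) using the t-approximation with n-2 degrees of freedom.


Step 1: Rank x and y separately (midranks; no ties here).
rank(x): 12->6, 7->3, 9->5, 8->4, 13->7, 3->1, 4->2
rank(y): 6->6, 3->3, 5->5, 1->1, 7->7, 4->4, 2->2
Step 2: d_i = R_x(i) - R_y(i); compute d_i^2.
  (6-6)^2=0, (3-3)^2=0, (5-5)^2=0, (4-1)^2=9, (7-7)^2=0, (1-4)^2=9, (2-2)^2=0
sum(d^2) = 18.
Step 3: rho = 1 - 6*18 / (7*(7^2 - 1)) = 1 - 108/336 = 0.678571.
Step 4: Under H0, t = rho * sqrt((n-2)/(1-rho^2)) = 2.0657 ~ t(5).
Step 5: Two-sided p-value from the t-distribution with 5 df = 0.093750.
Step 6: alpha = 0.05. fail to reject H0.

rho = 0.6786, p = 0.093750, fail to reject H0 at alpha = 0.05.


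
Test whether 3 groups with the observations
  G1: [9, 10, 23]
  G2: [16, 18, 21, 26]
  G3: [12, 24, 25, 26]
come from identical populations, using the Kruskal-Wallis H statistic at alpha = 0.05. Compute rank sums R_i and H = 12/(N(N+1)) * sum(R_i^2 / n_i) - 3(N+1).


Step 1: Combine all N = 11 observations and assign midranks.
sorted (value, group, rank): (9,G1,1), (10,G1,2), (12,G3,3), (16,G2,4), (18,G2,5), (21,G2,6), (23,G1,7), (24,G3,8), (25,G3,9), (26,G2,10.5), (26,G3,10.5)
Step 2: Sum ranks within each group.
R_1 = 10 (n_1 = 3)
R_2 = 25.5 (n_2 = 4)
R_3 = 30.5 (n_3 = 4)
Step 3: H = 12/(N(N+1)) * sum(R_i^2/n_i) - 3(N+1)
     = 12/(11*12) * (10^2/3 + 25.5^2/4 + 30.5^2/4) - 3*12
     = 0.090909 * 428.458 - 36
     = 2.950758.
Step 4: Ties present; correction factor C = 1 - 6/(11^3 - 11) = 0.995455. Corrected H = 2.950758 / 0.995455 = 2.964231.
Step 5: Under H0, H ~ chi^2(2); p-value = 0.227157.
Step 6: alpha = 0.05. fail to reject H0.

H = 2.9642, df = 2, p = 0.227157, fail to reject H0.


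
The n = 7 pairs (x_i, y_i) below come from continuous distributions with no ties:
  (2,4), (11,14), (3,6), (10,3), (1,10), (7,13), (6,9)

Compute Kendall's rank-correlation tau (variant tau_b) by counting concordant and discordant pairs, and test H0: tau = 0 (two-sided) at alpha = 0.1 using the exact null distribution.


Step 1: Enumerate the 21 unordered pairs (i,j) with i<j and classify each by sign(x_j-x_i) * sign(y_j-y_i).
  (1,2):dx=+9,dy=+10->C; (1,3):dx=+1,dy=+2->C; (1,4):dx=+8,dy=-1->D; (1,5):dx=-1,dy=+6->D
  (1,6):dx=+5,dy=+9->C; (1,7):dx=+4,dy=+5->C; (2,3):dx=-8,dy=-8->C; (2,4):dx=-1,dy=-11->C
  (2,5):dx=-10,dy=-4->C; (2,6):dx=-4,dy=-1->C; (2,7):dx=-5,dy=-5->C; (3,4):dx=+7,dy=-3->D
  (3,5):dx=-2,dy=+4->D; (3,6):dx=+4,dy=+7->C; (3,7):dx=+3,dy=+3->C; (4,5):dx=-9,dy=+7->D
  (4,6):dx=-3,dy=+10->D; (4,7):dx=-4,dy=+6->D; (5,6):dx=+6,dy=+3->C; (5,7):dx=+5,dy=-1->D
  (6,7):dx=-1,dy=-4->C
Step 2: C = 13, D = 8, total pairs = 21.
Step 3: tau = (C - D)/(n(n-1)/2) = (13 - 8)/21 = 0.238095.
Step 4: Exact two-sided p-value (enumerate n! = 5040 permutations of y under H0): p = 0.561905.
Step 5: alpha = 0.1. fail to reject H0.

tau_b = 0.2381 (C=13, D=8), p = 0.561905, fail to reject H0.


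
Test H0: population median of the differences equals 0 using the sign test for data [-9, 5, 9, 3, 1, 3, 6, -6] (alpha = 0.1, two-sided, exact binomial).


Step 1: Discard zero differences. Original n = 8; n_eff = number of nonzero differences = 8.
Nonzero differences (with sign): -9, +5, +9, +3, +1, +3, +6, -6
Step 2: Count signs: positive = 6, negative = 2.
Step 3: Under H0: P(positive) = 0.5, so the number of positives S ~ Bin(8, 0.5).
Step 4: Two-sided exact p-value = sum of Bin(8,0.5) probabilities at or below the observed probability = 0.289062.
Step 5: alpha = 0.1. fail to reject H0.

n_eff = 8, pos = 6, neg = 2, p = 0.289062, fail to reject H0.


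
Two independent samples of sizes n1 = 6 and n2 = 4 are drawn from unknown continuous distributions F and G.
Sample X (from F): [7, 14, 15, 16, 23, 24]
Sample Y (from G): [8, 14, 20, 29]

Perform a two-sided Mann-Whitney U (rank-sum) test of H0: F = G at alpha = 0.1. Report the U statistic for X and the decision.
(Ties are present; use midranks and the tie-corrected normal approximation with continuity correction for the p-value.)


Step 1: Combine and sort all 10 observations; assign midranks.
sorted (value, group): (7,X), (8,Y), (14,X), (14,Y), (15,X), (16,X), (20,Y), (23,X), (24,X), (29,Y)
ranks: 7->1, 8->2, 14->3.5, 14->3.5, 15->5, 16->6, 20->7, 23->8, 24->9, 29->10
Step 2: Rank sum for X: R1 = 1 + 3.5 + 5 + 6 + 8 + 9 = 32.5.
Step 3: U_X = R1 - n1(n1+1)/2 = 32.5 - 6*7/2 = 32.5 - 21 = 11.5.
       U_Y = n1*n2 - U_X = 24 - 11.5 = 12.5.
Step 4: Ties are present, so use the tie-corrected normal approximation (with continuity correction) for the p-value.
Step 5: p-value = 1.000000; compare to alpha = 0.1. fail to reject H0.

U_X = 11.5, p = 1.000000, fail to reject H0 at alpha = 0.1.


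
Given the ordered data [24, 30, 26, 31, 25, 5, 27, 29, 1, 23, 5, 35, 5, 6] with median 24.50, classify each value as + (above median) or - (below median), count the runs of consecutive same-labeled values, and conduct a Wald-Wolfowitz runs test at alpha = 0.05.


Step 1: Compute median = 24.50; label A = above, B = below.
Labels in order: BAAAABAABBBABB  (n_A = 7, n_B = 7)
Step 2: Count runs R = 7.
Step 3: Under H0 (random ordering), E[R] = 2*n_A*n_B/(n_A+n_B) + 1 = 2*7*7/14 + 1 = 8.0000.
        Var[R] = 2*n_A*n_B*(2*n_A*n_B - n_A - n_B) / ((n_A+n_B)^2 * (n_A+n_B-1)) = 8232/2548 = 3.2308.
        SD[R] = 1.7974.
Step 4: Continuity-corrected z = (R + 0.5 - E[R]) / SD[R] = (7 + 0.5 - 8.0000) / 1.7974 = -0.2782.
Step 5: Two-sided p-value via normal approximation = 2*(1 - Phi(|z|)) = 0.780879.
Step 6: alpha = 0.05. fail to reject H0.

R = 7, z = -0.2782, p = 0.780879, fail to reject H0.


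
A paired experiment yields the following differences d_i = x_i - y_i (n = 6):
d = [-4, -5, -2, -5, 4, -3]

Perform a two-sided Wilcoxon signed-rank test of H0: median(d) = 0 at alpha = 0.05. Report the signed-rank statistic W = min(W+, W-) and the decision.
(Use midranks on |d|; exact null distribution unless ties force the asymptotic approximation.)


Step 1: Drop any zero differences (none here) and take |d_i|.
|d| = [4, 5, 2, 5, 4, 3]
Step 2: Midrank |d_i| (ties get averaged ranks).
ranks: |4|->3.5, |5|->5.5, |2|->1, |5|->5.5, |4|->3.5, |3|->2
Step 3: Attach original signs; sum ranks with positive sign and with negative sign.
W+ = 3.5 = 3.5
W- = 3.5 + 5.5 + 1 + 5.5 + 2 = 17.5
(Check: W+ + W- = 21 should equal n(n+1)/2 = 21.)
Step 4: Test statistic W = min(W+, W-) = 3.5.
Step 5: Ties in |d|, so use the tie-corrected normal approximation.
        E[W] = n(n+1)/4 = 6*7/4 = 10.5.
        Tie groups: |d|=4 (t=2), |d|=5 (t=2); sum(t^3 - t) = 12.
        Var[W] = n(n+1)(2n+1)/24 - sum(t^3-t)/48 = 546/24 - 12/48 = 22.5.
        z = (W - E[W]) / sqrt(Var[W]) = (3.5 - 10.5) / 4.7434 = -1.4757.
        Two-sided p = 2*Phi(z) = 0.140017.
Step 6: alpha = 0.05. fail to reject H0.

W+ = 3.5, W- = 17.5, W = min = 3.5, p = 0.140017, fail to reject H0.


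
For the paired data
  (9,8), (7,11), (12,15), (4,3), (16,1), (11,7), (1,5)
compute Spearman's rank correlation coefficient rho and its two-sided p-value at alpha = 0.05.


Step 1: Rank x and y separately (midranks; no ties here).
rank(x): 9->4, 7->3, 12->6, 4->2, 16->7, 11->5, 1->1
rank(y): 8->5, 11->6, 15->7, 3->2, 1->1, 7->4, 5->3
Step 2: d_i = R_x(i) - R_y(i); compute d_i^2.
  (4-5)^2=1, (3-6)^2=9, (6-7)^2=1, (2-2)^2=0, (7-1)^2=36, (5-4)^2=1, (1-3)^2=4
sum(d^2) = 52.
Step 3: rho = 1 - 6*52 / (7*(7^2 - 1)) = 1 - 312/336 = 0.071429.
Step 4: Under H0, t = rho * sqrt((n-2)/(1-rho^2)) = 0.1601 ~ t(5).
Step 5: Two-sided p-value from the t-distribution with 5 df = 0.879048.
Step 6: alpha = 0.05. fail to reject H0.

rho = 0.0714, p = 0.879048, fail to reject H0 at alpha = 0.05.


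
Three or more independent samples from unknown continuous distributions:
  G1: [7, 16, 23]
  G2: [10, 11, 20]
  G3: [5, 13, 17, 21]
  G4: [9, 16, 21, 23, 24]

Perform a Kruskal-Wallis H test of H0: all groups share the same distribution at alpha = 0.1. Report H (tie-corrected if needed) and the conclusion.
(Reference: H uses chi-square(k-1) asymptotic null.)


Step 1: Combine all N = 15 observations and assign midranks.
sorted (value, group, rank): (5,G3,1), (7,G1,2), (9,G4,3), (10,G2,4), (11,G2,5), (13,G3,6), (16,G1,7.5), (16,G4,7.5), (17,G3,9), (20,G2,10), (21,G3,11.5), (21,G4,11.5), (23,G1,13.5), (23,G4,13.5), (24,G4,15)
Step 2: Sum ranks within each group.
R_1 = 23 (n_1 = 3)
R_2 = 19 (n_2 = 3)
R_3 = 27.5 (n_3 = 4)
R_4 = 50.5 (n_4 = 5)
Step 3: H = 12/(N(N+1)) * sum(R_i^2/n_i) - 3(N+1)
     = 12/(15*16) * (23^2/3 + 19^2/3 + 27.5^2/4 + 50.5^2/5) - 3*16
     = 0.050000 * 995.779 - 48
     = 1.788958.
Step 4: Ties present; correction factor C = 1 - 18/(15^3 - 15) = 0.994643. Corrected H = 1.788958 / 0.994643 = 1.798594.
Step 5: Under H0, H ~ chi^2(3); p-value = 0.615241.
Step 6: alpha = 0.1. fail to reject H0.

H = 1.7986, df = 3, p = 0.615241, fail to reject H0.


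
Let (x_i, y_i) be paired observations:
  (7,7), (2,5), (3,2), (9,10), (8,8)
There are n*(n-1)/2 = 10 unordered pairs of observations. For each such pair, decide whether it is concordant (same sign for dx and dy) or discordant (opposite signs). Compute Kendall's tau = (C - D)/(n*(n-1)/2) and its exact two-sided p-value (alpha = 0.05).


Step 1: Enumerate the 10 unordered pairs (i,j) with i<j and classify each by sign(x_j-x_i) * sign(y_j-y_i).
  (1,2):dx=-5,dy=-2->C; (1,3):dx=-4,dy=-5->C; (1,4):dx=+2,dy=+3->C; (1,5):dx=+1,dy=+1->C
  (2,3):dx=+1,dy=-3->D; (2,4):dx=+7,dy=+5->C; (2,5):dx=+6,dy=+3->C; (3,4):dx=+6,dy=+8->C
  (3,5):dx=+5,dy=+6->C; (4,5):dx=-1,dy=-2->C
Step 2: C = 9, D = 1, total pairs = 10.
Step 3: tau = (C - D)/(n(n-1)/2) = (9 - 1)/10 = 0.800000.
Step 4: Exact two-sided p-value (enumerate n! = 120 permutations of y under H0): p = 0.083333.
Step 5: alpha = 0.05. fail to reject H0.

tau_b = 0.8000 (C=9, D=1), p = 0.083333, fail to reject H0.


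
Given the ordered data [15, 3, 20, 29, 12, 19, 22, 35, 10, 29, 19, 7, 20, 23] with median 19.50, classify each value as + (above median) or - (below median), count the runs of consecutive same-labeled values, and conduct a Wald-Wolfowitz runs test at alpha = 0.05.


Step 1: Compute median = 19.50; label A = above, B = below.
Labels in order: BBAABBAABABBAA  (n_A = 7, n_B = 7)
Step 2: Count runs R = 8.
Step 3: Under H0 (random ordering), E[R] = 2*n_A*n_B/(n_A+n_B) + 1 = 2*7*7/14 + 1 = 8.0000.
        Var[R] = 2*n_A*n_B*(2*n_A*n_B - n_A - n_B) / ((n_A+n_B)^2 * (n_A+n_B-1)) = 8232/2548 = 3.2308.
        SD[R] = 1.7974.
Step 4: R = E[R], so z = 0 with no continuity correction.
Step 5: Two-sided p-value via normal approximation = 2*(1 - Phi(|z|)) = 1.000000.
Step 6: alpha = 0.05. fail to reject H0.

R = 8, z = 0.0000, p = 1.000000, fail to reject H0.


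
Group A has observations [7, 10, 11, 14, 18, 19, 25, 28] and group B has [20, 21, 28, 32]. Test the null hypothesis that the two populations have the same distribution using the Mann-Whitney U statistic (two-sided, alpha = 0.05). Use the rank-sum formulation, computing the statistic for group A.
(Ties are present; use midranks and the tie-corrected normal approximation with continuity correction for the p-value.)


Step 1: Combine and sort all 12 observations; assign midranks.
sorted (value, group): (7,X), (10,X), (11,X), (14,X), (18,X), (19,X), (20,Y), (21,Y), (25,X), (28,X), (28,Y), (32,Y)
ranks: 7->1, 10->2, 11->3, 14->4, 18->5, 19->6, 20->7, 21->8, 25->9, 28->10.5, 28->10.5, 32->12
Step 2: Rank sum for X: R1 = 1 + 2 + 3 + 4 + 5 + 6 + 9 + 10.5 = 40.5.
Step 3: U_X = R1 - n1(n1+1)/2 = 40.5 - 8*9/2 = 40.5 - 36 = 4.5.
       U_Y = n1*n2 - U_X = 32 - 4.5 = 27.5.
Step 4: Ties are present, so use the tie-corrected normal approximation (with continuity correction) for the p-value.
Step 5: p-value = 0.061271; compare to alpha = 0.05. fail to reject H0.

U_X = 4.5, p = 0.061271, fail to reject H0 at alpha = 0.05.


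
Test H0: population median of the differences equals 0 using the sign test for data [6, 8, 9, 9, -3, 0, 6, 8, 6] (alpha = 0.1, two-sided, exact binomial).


Step 1: Discard zero differences. Original n = 9; n_eff = number of nonzero differences = 8.
Nonzero differences (with sign): +6, +8, +9, +9, -3, +6, +8, +6
Step 2: Count signs: positive = 7, negative = 1.
Step 3: Under H0: P(positive) = 0.5, so the number of positives S ~ Bin(8, 0.5).
Step 4: Two-sided exact p-value = sum of Bin(8,0.5) probabilities at or below the observed probability = 0.070312.
Step 5: alpha = 0.1. reject H0.

n_eff = 8, pos = 7, neg = 1, p = 0.070312, reject H0.


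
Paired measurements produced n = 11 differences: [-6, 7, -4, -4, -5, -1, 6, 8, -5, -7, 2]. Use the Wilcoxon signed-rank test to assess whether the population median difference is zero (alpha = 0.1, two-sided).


Step 1: Drop any zero differences (none here) and take |d_i|.
|d| = [6, 7, 4, 4, 5, 1, 6, 8, 5, 7, 2]
Step 2: Midrank |d_i| (ties get averaged ranks).
ranks: |6|->7.5, |7|->9.5, |4|->3.5, |4|->3.5, |5|->5.5, |1|->1, |6|->7.5, |8|->11, |5|->5.5, |7|->9.5, |2|->2
Step 3: Attach original signs; sum ranks with positive sign and with negative sign.
W+ = 9.5 + 7.5 + 11 + 2 = 30
W- = 7.5 + 3.5 + 3.5 + 5.5 + 1 + 5.5 + 9.5 = 36
(Check: W+ + W- = 66 should equal n(n+1)/2 = 66.)
Step 4: Test statistic W = min(W+, W-) = 30.
Step 5: Ties in |d|, so use the tie-corrected normal approximation.
        E[W] = n(n+1)/4 = 11*12/4 = 33.
        Tie groups: |d|=4 (t=2), |d|=5 (t=2), |d|=6 (t=2), |d|=7 (t=2); sum(t^3 - t) = 24.
        Var[W] = n(n+1)(2n+1)/24 - sum(t^3-t)/48 = 3036/24 - 24/48 = 126.
        z = (W - E[W]) / sqrt(Var[W]) = (30 - 33) / 11.2250 = -0.2673.
        Two-sided p = 2*Phi(z) = 0.789268.
Step 6: alpha = 0.1. fail to reject H0.

W+ = 30, W- = 36, W = min = 30, p = 0.789268, fail to reject H0.


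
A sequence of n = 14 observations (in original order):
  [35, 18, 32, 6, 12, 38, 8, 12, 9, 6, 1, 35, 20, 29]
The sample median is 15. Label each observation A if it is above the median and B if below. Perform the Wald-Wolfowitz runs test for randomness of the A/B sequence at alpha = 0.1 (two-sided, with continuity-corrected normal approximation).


Step 1: Compute median = 15; label A = above, B = below.
Labels in order: AAABBABBBBBAAA  (n_A = 7, n_B = 7)
Step 2: Count runs R = 5.
Step 3: Under H0 (random ordering), E[R] = 2*n_A*n_B/(n_A+n_B) + 1 = 2*7*7/14 + 1 = 8.0000.
        Var[R] = 2*n_A*n_B*(2*n_A*n_B - n_A - n_B) / ((n_A+n_B)^2 * (n_A+n_B-1)) = 8232/2548 = 3.2308.
        SD[R] = 1.7974.
Step 4: Continuity-corrected z = (R + 0.5 - E[R]) / SD[R] = (5 + 0.5 - 8.0000) / 1.7974 = -1.3909.
Step 5: Two-sided p-value via normal approximation = 2*(1 - Phi(|z|)) = 0.164264.
Step 6: alpha = 0.1. fail to reject H0.

R = 5, z = -1.3909, p = 0.164264, fail to reject H0.


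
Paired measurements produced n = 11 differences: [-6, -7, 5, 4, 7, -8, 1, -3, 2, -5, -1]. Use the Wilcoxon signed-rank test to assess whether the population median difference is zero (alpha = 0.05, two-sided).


Step 1: Drop any zero differences (none here) and take |d_i|.
|d| = [6, 7, 5, 4, 7, 8, 1, 3, 2, 5, 1]
Step 2: Midrank |d_i| (ties get averaged ranks).
ranks: |6|->8, |7|->9.5, |5|->6.5, |4|->5, |7|->9.5, |8|->11, |1|->1.5, |3|->4, |2|->3, |5|->6.5, |1|->1.5
Step 3: Attach original signs; sum ranks with positive sign and with negative sign.
W+ = 6.5 + 5 + 9.5 + 1.5 + 3 = 25.5
W- = 8 + 9.5 + 11 + 4 + 6.5 + 1.5 = 40.5
(Check: W+ + W- = 66 should equal n(n+1)/2 = 66.)
Step 4: Test statistic W = min(W+, W-) = 25.5.
Step 5: Ties in |d|, so use the tie-corrected normal approximation.
        E[W] = n(n+1)/4 = 11*12/4 = 33.
        Tie groups: |d|=1 (t=2), |d|=5 (t=2), |d|=7 (t=2); sum(t^3 - t) = 18.
        Var[W] = n(n+1)(2n+1)/24 - sum(t^3-t)/48 = 3036/24 - 18/48 = 126.125.
        z = (W - E[W]) / sqrt(Var[W]) = (25.5 - 33) / 11.2305 = -0.6678.
        Two-sided p = 2*Phi(z) = 0.504247.
Step 6: alpha = 0.05. fail to reject H0.

W+ = 25.5, W- = 40.5, W = min = 25.5, p = 0.504247, fail to reject H0.


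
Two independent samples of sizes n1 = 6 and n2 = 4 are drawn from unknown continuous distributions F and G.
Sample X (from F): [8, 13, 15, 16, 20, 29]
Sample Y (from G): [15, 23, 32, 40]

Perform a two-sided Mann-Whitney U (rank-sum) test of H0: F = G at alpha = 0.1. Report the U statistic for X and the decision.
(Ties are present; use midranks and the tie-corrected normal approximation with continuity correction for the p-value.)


Step 1: Combine and sort all 10 observations; assign midranks.
sorted (value, group): (8,X), (13,X), (15,X), (15,Y), (16,X), (20,X), (23,Y), (29,X), (32,Y), (40,Y)
ranks: 8->1, 13->2, 15->3.5, 15->3.5, 16->5, 20->6, 23->7, 29->8, 32->9, 40->10
Step 2: Rank sum for X: R1 = 1 + 2 + 3.5 + 5 + 6 + 8 = 25.5.
Step 3: U_X = R1 - n1(n1+1)/2 = 25.5 - 6*7/2 = 25.5 - 21 = 4.5.
       U_Y = n1*n2 - U_X = 24 - 4.5 = 19.5.
Step 4: Ties are present, so use the tie-corrected normal approximation (with continuity correction) for the p-value.
Step 5: p-value = 0.134407; compare to alpha = 0.1. fail to reject H0.

U_X = 4.5, p = 0.134407, fail to reject H0 at alpha = 0.1.


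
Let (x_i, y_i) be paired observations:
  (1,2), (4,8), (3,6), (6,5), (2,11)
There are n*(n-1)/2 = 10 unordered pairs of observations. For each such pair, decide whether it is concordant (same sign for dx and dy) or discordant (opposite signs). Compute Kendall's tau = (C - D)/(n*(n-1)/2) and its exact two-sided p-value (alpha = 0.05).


Step 1: Enumerate the 10 unordered pairs (i,j) with i<j and classify each by sign(x_j-x_i) * sign(y_j-y_i).
  (1,2):dx=+3,dy=+6->C; (1,3):dx=+2,dy=+4->C; (1,4):dx=+5,dy=+3->C; (1,5):dx=+1,dy=+9->C
  (2,3):dx=-1,dy=-2->C; (2,4):dx=+2,dy=-3->D; (2,5):dx=-2,dy=+3->D; (3,4):dx=+3,dy=-1->D
  (3,5):dx=-1,dy=+5->D; (4,5):dx=-4,dy=+6->D
Step 2: C = 5, D = 5, total pairs = 10.
Step 3: tau = (C - D)/(n(n-1)/2) = (5 - 5)/10 = 0.000000.
Step 4: Exact two-sided p-value (enumerate n! = 120 permutations of y under H0): p = 1.000000.
Step 5: alpha = 0.05. fail to reject H0.

tau_b = 0.0000 (C=5, D=5), p = 1.000000, fail to reject H0.


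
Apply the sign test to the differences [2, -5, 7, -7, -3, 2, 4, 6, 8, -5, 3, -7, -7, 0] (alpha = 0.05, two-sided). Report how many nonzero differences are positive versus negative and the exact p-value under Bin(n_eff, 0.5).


Step 1: Discard zero differences. Original n = 14; n_eff = number of nonzero differences = 13.
Nonzero differences (with sign): +2, -5, +7, -7, -3, +2, +4, +6, +8, -5, +3, -7, -7
Step 2: Count signs: positive = 7, negative = 6.
Step 3: Under H0: P(positive) = 0.5, so the number of positives S ~ Bin(13, 0.5).
Step 4: Two-sided exact p-value = sum of Bin(13,0.5) probabilities at or below the observed probability = 1.000000.
Step 5: alpha = 0.05. fail to reject H0.

n_eff = 13, pos = 7, neg = 6, p = 1.000000, fail to reject H0.


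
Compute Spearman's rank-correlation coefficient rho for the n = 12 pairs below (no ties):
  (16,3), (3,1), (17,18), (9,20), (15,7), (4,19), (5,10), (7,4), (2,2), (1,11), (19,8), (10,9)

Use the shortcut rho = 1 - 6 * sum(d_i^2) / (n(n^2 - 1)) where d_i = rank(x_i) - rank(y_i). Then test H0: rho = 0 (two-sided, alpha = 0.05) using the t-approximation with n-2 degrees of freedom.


Step 1: Rank x and y separately (midranks; no ties here).
rank(x): 16->10, 3->3, 17->11, 9->7, 15->9, 4->4, 5->5, 7->6, 2->2, 1->1, 19->12, 10->8
rank(y): 3->3, 1->1, 18->10, 20->12, 7->5, 19->11, 10->8, 4->4, 2->2, 11->9, 8->6, 9->7
Step 2: d_i = R_x(i) - R_y(i); compute d_i^2.
  (10-3)^2=49, (3-1)^2=4, (11-10)^2=1, (7-12)^2=25, (9-5)^2=16, (4-11)^2=49, (5-8)^2=9, (6-4)^2=4, (2-2)^2=0, (1-9)^2=64, (12-6)^2=36, (8-7)^2=1
sum(d^2) = 258.
Step 3: rho = 1 - 6*258 / (12*(12^2 - 1)) = 1 - 1548/1716 = 0.097902.
Step 4: Under H0, t = rho * sqrt((n-2)/(1-rho^2)) = 0.3111 ~ t(10).
Step 5: Two-sided p-value from the t-distribution with 10 df = 0.762122.
Step 6: alpha = 0.05. fail to reject H0.

rho = 0.0979, p = 0.762122, fail to reject H0 at alpha = 0.05.


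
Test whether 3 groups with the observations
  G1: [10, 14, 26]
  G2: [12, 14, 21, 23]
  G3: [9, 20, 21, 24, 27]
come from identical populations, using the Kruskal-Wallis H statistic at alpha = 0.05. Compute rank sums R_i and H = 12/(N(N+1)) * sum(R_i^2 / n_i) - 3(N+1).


Step 1: Combine all N = 12 observations and assign midranks.
sorted (value, group, rank): (9,G3,1), (10,G1,2), (12,G2,3), (14,G1,4.5), (14,G2,4.5), (20,G3,6), (21,G2,7.5), (21,G3,7.5), (23,G2,9), (24,G3,10), (26,G1,11), (27,G3,12)
Step 2: Sum ranks within each group.
R_1 = 17.5 (n_1 = 3)
R_2 = 24 (n_2 = 4)
R_3 = 36.5 (n_3 = 5)
Step 3: H = 12/(N(N+1)) * sum(R_i^2/n_i) - 3(N+1)
     = 12/(12*13) * (17.5^2/3 + 24^2/4 + 36.5^2/5) - 3*13
     = 0.076923 * 512.533 - 39
     = 0.425641.
Step 4: Ties present; correction factor C = 1 - 12/(12^3 - 12) = 0.993007. Corrected H = 0.425641 / 0.993007 = 0.428638.
Step 5: Under H0, H ~ chi^2(2); p-value = 0.807091.
Step 6: alpha = 0.05. fail to reject H0.

H = 0.4286, df = 2, p = 0.807091, fail to reject H0.


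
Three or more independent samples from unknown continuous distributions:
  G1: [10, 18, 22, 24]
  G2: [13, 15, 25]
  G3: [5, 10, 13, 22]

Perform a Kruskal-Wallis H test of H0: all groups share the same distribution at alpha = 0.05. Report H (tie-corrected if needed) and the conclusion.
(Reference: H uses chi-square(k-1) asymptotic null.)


Step 1: Combine all N = 11 observations and assign midranks.
sorted (value, group, rank): (5,G3,1), (10,G1,2.5), (10,G3,2.5), (13,G2,4.5), (13,G3,4.5), (15,G2,6), (18,G1,7), (22,G1,8.5), (22,G3,8.5), (24,G1,10), (25,G2,11)
Step 2: Sum ranks within each group.
R_1 = 28 (n_1 = 4)
R_2 = 21.5 (n_2 = 3)
R_3 = 16.5 (n_3 = 4)
Step 3: H = 12/(N(N+1)) * sum(R_i^2/n_i) - 3(N+1)
     = 12/(11*12) * (28^2/4 + 21.5^2/3 + 16.5^2/4) - 3*12
     = 0.090909 * 418.146 - 36
     = 2.013258.
Step 4: Ties present; correction factor C = 1 - 18/(11^3 - 11) = 0.986364. Corrected H = 2.013258 / 0.986364 = 2.041091.
Step 5: Under H0, H ~ chi^2(2); p-value = 0.360398.
Step 6: alpha = 0.05. fail to reject H0.

H = 2.0411, df = 2, p = 0.360398, fail to reject H0.


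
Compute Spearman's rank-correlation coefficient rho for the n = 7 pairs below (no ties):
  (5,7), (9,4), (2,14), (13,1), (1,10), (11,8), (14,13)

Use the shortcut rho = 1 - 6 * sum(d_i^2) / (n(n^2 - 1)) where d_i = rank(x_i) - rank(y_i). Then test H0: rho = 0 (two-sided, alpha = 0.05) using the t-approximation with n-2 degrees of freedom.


Step 1: Rank x and y separately (midranks; no ties here).
rank(x): 5->3, 9->4, 2->2, 13->6, 1->1, 11->5, 14->7
rank(y): 7->3, 4->2, 14->7, 1->1, 10->5, 8->4, 13->6
Step 2: d_i = R_x(i) - R_y(i); compute d_i^2.
  (3-3)^2=0, (4-2)^2=4, (2-7)^2=25, (6-1)^2=25, (1-5)^2=16, (5-4)^2=1, (7-6)^2=1
sum(d^2) = 72.
Step 3: rho = 1 - 6*72 / (7*(7^2 - 1)) = 1 - 432/336 = -0.285714.
Step 4: Under H0, t = rho * sqrt((n-2)/(1-rho^2)) = -0.6667 ~ t(5).
Step 5: Two-sided p-value from the t-distribution with 5 df = 0.534509.
Step 6: alpha = 0.05. fail to reject H0.

rho = -0.2857, p = 0.534509, fail to reject H0 at alpha = 0.05.


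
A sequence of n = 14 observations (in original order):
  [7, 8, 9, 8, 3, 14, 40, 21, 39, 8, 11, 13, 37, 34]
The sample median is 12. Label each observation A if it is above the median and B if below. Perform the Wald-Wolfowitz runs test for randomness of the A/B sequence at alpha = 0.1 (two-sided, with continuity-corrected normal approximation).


Step 1: Compute median = 12; label A = above, B = below.
Labels in order: BBBBBAAAABBAAA  (n_A = 7, n_B = 7)
Step 2: Count runs R = 4.
Step 3: Under H0 (random ordering), E[R] = 2*n_A*n_B/(n_A+n_B) + 1 = 2*7*7/14 + 1 = 8.0000.
        Var[R] = 2*n_A*n_B*(2*n_A*n_B - n_A - n_B) / ((n_A+n_B)^2 * (n_A+n_B-1)) = 8232/2548 = 3.2308.
        SD[R] = 1.7974.
Step 4: Continuity-corrected z = (R + 0.5 - E[R]) / SD[R] = (4 + 0.5 - 8.0000) / 1.7974 = -1.9472.
Step 5: Two-sided p-value via normal approximation = 2*(1 - Phi(|z|)) = 0.051508.
Step 6: alpha = 0.1. reject H0.

R = 4, z = -1.9472, p = 0.051508, reject H0.


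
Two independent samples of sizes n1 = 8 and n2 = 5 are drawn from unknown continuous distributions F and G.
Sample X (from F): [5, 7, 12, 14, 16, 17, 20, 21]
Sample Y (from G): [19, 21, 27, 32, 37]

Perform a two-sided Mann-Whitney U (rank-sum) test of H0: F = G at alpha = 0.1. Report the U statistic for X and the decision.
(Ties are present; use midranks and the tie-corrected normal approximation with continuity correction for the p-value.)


Step 1: Combine and sort all 13 observations; assign midranks.
sorted (value, group): (5,X), (7,X), (12,X), (14,X), (16,X), (17,X), (19,Y), (20,X), (21,X), (21,Y), (27,Y), (32,Y), (37,Y)
ranks: 5->1, 7->2, 12->3, 14->4, 16->5, 17->6, 19->7, 20->8, 21->9.5, 21->9.5, 27->11, 32->12, 37->13
Step 2: Rank sum for X: R1 = 1 + 2 + 3 + 4 + 5 + 6 + 8 + 9.5 = 38.5.
Step 3: U_X = R1 - n1(n1+1)/2 = 38.5 - 8*9/2 = 38.5 - 36 = 2.5.
       U_Y = n1*n2 - U_X = 40 - 2.5 = 37.5.
Step 4: Ties are present, so use the tie-corrected normal approximation (with continuity correction) for the p-value.
Step 5: p-value = 0.012704; compare to alpha = 0.1. reject H0.

U_X = 2.5, p = 0.012704, reject H0 at alpha = 0.1.


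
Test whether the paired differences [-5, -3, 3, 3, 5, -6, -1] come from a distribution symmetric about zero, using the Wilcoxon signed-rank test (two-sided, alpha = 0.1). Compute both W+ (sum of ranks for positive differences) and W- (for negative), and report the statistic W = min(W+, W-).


Step 1: Drop any zero differences (none here) and take |d_i|.
|d| = [5, 3, 3, 3, 5, 6, 1]
Step 2: Midrank |d_i| (ties get averaged ranks).
ranks: |5|->5.5, |3|->3, |3|->3, |3|->3, |5|->5.5, |6|->7, |1|->1
Step 3: Attach original signs; sum ranks with positive sign and with negative sign.
W+ = 3 + 3 + 5.5 = 11.5
W- = 5.5 + 3 + 7 + 1 = 16.5
(Check: W+ + W- = 28 should equal n(n+1)/2 = 28.)
Step 4: Test statistic W = min(W+, W-) = 11.5.
Step 5: Ties in |d|, so use the tie-corrected normal approximation.
        E[W] = n(n+1)/4 = 7*8/4 = 14.
        Tie groups: |d|=3 (t=3), |d|=5 (t=2); sum(t^3 - t) = 30.
        Var[W] = n(n+1)(2n+1)/24 - sum(t^3-t)/48 = 840/24 - 30/48 = 34.375.
        z = (W - E[W]) / sqrt(Var[W]) = (11.5 - 14) / 5.8630 = -0.4264.
        Two-sided p = 2*Phi(z) = 0.669815.
Step 6: alpha = 0.1. fail to reject H0.

W+ = 11.5, W- = 16.5, W = min = 11.5, p = 0.669815, fail to reject H0.


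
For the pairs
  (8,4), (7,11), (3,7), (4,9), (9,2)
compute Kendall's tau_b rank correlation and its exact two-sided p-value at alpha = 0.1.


Step 1: Enumerate the 10 unordered pairs (i,j) with i<j and classify each by sign(x_j-x_i) * sign(y_j-y_i).
  (1,2):dx=-1,dy=+7->D; (1,3):dx=-5,dy=+3->D; (1,4):dx=-4,dy=+5->D; (1,5):dx=+1,dy=-2->D
  (2,3):dx=-4,dy=-4->C; (2,4):dx=-3,dy=-2->C; (2,5):dx=+2,dy=-9->D; (3,4):dx=+1,dy=+2->C
  (3,5):dx=+6,dy=-5->D; (4,5):dx=+5,dy=-7->D
Step 2: C = 3, D = 7, total pairs = 10.
Step 3: tau = (C - D)/(n(n-1)/2) = (3 - 7)/10 = -0.400000.
Step 4: Exact two-sided p-value (enumerate n! = 120 permutations of y under H0): p = 0.483333.
Step 5: alpha = 0.1. fail to reject H0.

tau_b = -0.4000 (C=3, D=7), p = 0.483333, fail to reject H0.


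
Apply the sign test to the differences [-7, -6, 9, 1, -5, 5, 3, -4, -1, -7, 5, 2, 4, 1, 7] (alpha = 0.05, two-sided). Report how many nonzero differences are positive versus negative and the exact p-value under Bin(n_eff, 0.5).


Step 1: Discard zero differences. Original n = 15; n_eff = number of nonzero differences = 15.
Nonzero differences (with sign): -7, -6, +9, +1, -5, +5, +3, -4, -1, -7, +5, +2, +4, +1, +7
Step 2: Count signs: positive = 9, negative = 6.
Step 3: Under H0: P(positive) = 0.5, so the number of positives S ~ Bin(15, 0.5).
Step 4: Two-sided exact p-value = sum of Bin(15,0.5) probabilities at or below the observed probability = 0.607239.
Step 5: alpha = 0.05. fail to reject H0.

n_eff = 15, pos = 9, neg = 6, p = 0.607239, fail to reject H0.


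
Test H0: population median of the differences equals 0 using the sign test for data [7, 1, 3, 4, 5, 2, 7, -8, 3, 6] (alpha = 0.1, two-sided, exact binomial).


Step 1: Discard zero differences. Original n = 10; n_eff = number of nonzero differences = 10.
Nonzero differences (with sign): +7, +1, +3, +4, +5, +2, +7, -8, +3, +6
Step 2: Count signs: positive = 9, negative = 1.
Step 3: Under H0: P(positive) = 0.5, so the number of positives S ~ Bin(10, 0.5).
Step 4: Two-sided exact p-value = sum of Bin(10,0.5) probabilities at or below the observed probability = 0.021484.
Step 5: alpha = 0.1. reject H0.

n_eff = 10, pos = 9, neg = 1, p = 0.021484, reject H0.


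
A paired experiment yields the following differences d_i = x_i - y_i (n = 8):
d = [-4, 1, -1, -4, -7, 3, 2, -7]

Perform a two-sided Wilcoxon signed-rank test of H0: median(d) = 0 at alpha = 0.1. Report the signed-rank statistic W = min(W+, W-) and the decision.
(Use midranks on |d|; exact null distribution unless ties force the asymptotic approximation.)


Step 1: Drop any zero differences (none here) and take |d_i|.
|d| = [4, 1, 1, 4, 7, 3, 2, 7]
Step 2: Midrank |d_i| (ties get averaged ranks).
ranks: |4|->5.5, |1|->1.5, |1|->1.5, |4|->5.5, |7|->7.5, |3|->4, |2|->3, |7|->7.5
Step 3: Attach original signs; sum ranks with positive sign and with negative sign.
W+ = 1.5 + 4 + 3 = 8.5
W- = 5.5 + 1.5 + 5.5 + 7.5 + 7.5 = 27.5
(Check: W+ + W- = 36 should equal n(n+1)/2 = 36.)
Step 4: Test statistic W = min(W+, W-) = 8.5.
Step 5: Ties in |d|, so use the tie-corrected normal approximation.
        E[W] = n(n+1)/4 = 8*9/4 = 18.
        Tie groups: |d|=1 (t=2), |d|=4 (t=2), |d|=7 (t=2); sum(t^3 - t) = 18.
        Var[W] = n(n+1)(2n+1)/24 - sum(t^3-t)/48 = 1224/24 - 18/48 = 50.625.
        z = (W - E[W]) / sqrt(Var[W]) = (8.5 - 18) / 7.1151 = -1.3352.
        Two-sided p = 2*Phi(z) = 0.181816.
Step 6: alpha = 0.1. fail to reject H0.

W+ = 8.5, W- = 27.5, W = min = 8.5, p = 0.181816, fail to reject H0.


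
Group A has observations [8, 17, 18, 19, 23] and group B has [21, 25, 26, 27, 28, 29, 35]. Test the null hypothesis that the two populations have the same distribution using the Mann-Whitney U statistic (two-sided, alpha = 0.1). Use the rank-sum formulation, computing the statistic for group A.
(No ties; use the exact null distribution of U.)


Step 1: Combine and sort all 12 observations; assign midranks.
sorted (value, group): (8,X), (17,X), (18,X), (19,X), (21,Y), (23,X), (25,Y), (26,Y), (27,Y), (28,Y), (29,Y), (35,Y)
ranks: 8->1, 17->2, 18->3, 19->4, 21->5, 23->6, 25->7, 26->8, 27->9, 28->10, 29->11, 35->12
Step 2: Rank sum for X: R1 = 1 + 2 + 3 + 4 + 6 = 16.
Step 3: U_X = R1 - n1(n1+1)/2 = 16 - 5*6/2 = 16 - 15 = 1.
       U_Y = n1*n2 - U_X = 35 - 1 = 34.
Step 4: No ties, so the exact null distribution of U (based on enumerating the C(12,5) = 792 equally likely rank assignments) gives the two-sided p-value.
Step 5: p-value = 0.005051; compare to alpha = 0.1. reject H0.

U_X = 1, p = 0.005051, reject H0 at alpha = 0.1.


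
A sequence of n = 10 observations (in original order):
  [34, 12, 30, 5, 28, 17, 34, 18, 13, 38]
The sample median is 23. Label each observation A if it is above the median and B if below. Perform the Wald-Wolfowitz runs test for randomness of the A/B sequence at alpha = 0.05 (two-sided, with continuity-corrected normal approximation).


Step 1: Compute median = 23; label A = above, B = below.
Labels in order: ABABABABBA  (n_A = 5, n_B = 5)
Step 2: Count runs R = 9.
Step 3: Under H0 (random ordering), E[R] = 2*n_A*n_B/(n_A+n_B) + 1 = 2*5*5/10 + 1 = 6.0000.
        Var[R] = 2*n_A*n_B*(2*n_A*n_B - n_A - n_B) / ((n_A+n_B)^2 * (n_A+n_B-1)) = 2000/900 = 2.2222.
        SD[R] = 1.4907.
Step 4: Continuity-corrected z = (R - 0.5 - E[R]) / SD[R] = (9 - 0.5 - 6.0000) / 1.4907 = 1.6771.
Step 5: Two-sided p-value via normal approximation = 2*(1 - Phi(|z|)) = 0.093533.
Step 6: alpha = 0.05. fail to reject H0.

R = 9, z = 1.6771, p = 0.093533, fail to reject H0.


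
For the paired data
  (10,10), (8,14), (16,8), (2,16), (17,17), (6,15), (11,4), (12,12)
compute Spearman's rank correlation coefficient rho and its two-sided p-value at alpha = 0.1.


Step 1: Rank x and y separately (midranks; no ties here).
rank(x): 10->4, 8->3, 16->7, 2->1, 17->8, 6->2, 11->5, 12->6
rank(y): 10->3, 14->5, 8->2, 16->7, 17->8, 15->6, 4->1, 12->4
Step 2: d_i = R_x(i) - R_y(i); compute d_i^2.
  (4-3)^2=1, (3-5)^2=4, (7-2)^2=25, (1-7)^2=36, (8-8)^2=0, (2-6)^2=16, (5-1)^2=16, (6-4)^2=4
sum(d^2) = 102.
Step 3: rho = 1 - 6*102 / (8*(8^2 - 1)) = 1 - 612/504 = -0.214286.
Step 4: Under H0, t = rho * sqrt((n-2)/(1-rho^2)) = -0.5374 ~ t(6).
Step 5: Two-sided p-value from the t-distribution with 6 df = 0.610344.
Step 6: alpha = 0.1. fail to reject H0.

rho = -0.2143, p = 0.610344, fail to reject H0 at alpha = 0.1.


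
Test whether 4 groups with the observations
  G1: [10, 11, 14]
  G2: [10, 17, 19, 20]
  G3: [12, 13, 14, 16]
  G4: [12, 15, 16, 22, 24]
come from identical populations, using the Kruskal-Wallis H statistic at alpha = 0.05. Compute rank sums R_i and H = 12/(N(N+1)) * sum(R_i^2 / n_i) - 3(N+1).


Step 1: Combine all N = 16 observations and assign midranks.
sorted (value, group, rank): (10,G1,1.5), (10,G2,1.5), (11,G1,3), (12,G3,4.5), (12,G4,4.5), (13,G3,6), (14,G1,7.5), (14,G3,7.5), (15,G4,9), (16,G3,10.5), (16,G4,10.5), (17,G2,12), (19,G2,13), (20,G2,14), (22,G4,15), (24,G4,16)
Step 2: Sum ranks within each group.
R_1 = 12 (n_1 = 3)
R_2 = 40.5 (n_2 = 4)
R_3 = 28.5 (n_3 = 4)
R_4 = 55 (n_4 = 5)
Step 3: H = 12/(N(N+1)) * sum(R_i^2/n_i) - 3(N+1)
     = 12/(16*17) * (12^2/3 + 40.5^2/4 + 28.5^2/4 + 55^2/5) - 3*17
     = 0.044118 * 1266.12 - 51
     = 4.858456.
Step 4: Ties present; correction factor C = 1 - 24/(16^3 - 16) = 0.994118. Corrected H = 4.858456 / 0.994118 = 4.887204.
Step 5: Under H0, H ~ chi^2(3); p-value = 0.180245.
Step 6: alpha = 0.05. fail to reject H0.

H = 4.8872, df = 3, p = 0.180245, fail to reject H0.


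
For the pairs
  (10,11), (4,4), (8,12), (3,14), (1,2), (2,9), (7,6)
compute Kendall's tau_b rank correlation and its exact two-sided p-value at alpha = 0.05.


Step 1: Enumerate the 21 unordered pairs (i,j) with i<j and classify each by sign(x_j-x_i) * sign(y_j-y_i).
  (1,2):dx=-6,dy=-7->C; (1,3):dx=-2,dy=+1->D; (1,4):dx=-7,dy=+3->D; (1,5):dx=-9,dy=-9->C
  (1,6):dx=-8,dy=-2->C; (1,7):dx=-3,dy=-5->C; (2,3):dx=+4,dy=+8->C; (2,4):dx=-1,dy=+10->D
  (2,5):dx=-3,dy=-2->C; (2,6):dx=-2,dy=+5->D; (2,7):dx=+3,dy=+2->C; (3,4):dx=-5,dy=+2->D
  (3,5):dx=-7,dy=-10->C; (3,6):dx=-6,dy=-3->C; (3,7):dx=-1,dy=-6->C; (4,5):dx=-2,dy=-12->C
  (4,6):dx=-1,dy=-5->C; (4,7):dx=+4,dy=-8->D; (5,6):dx=+1,dy=+7->C; (5,7):dx=+6,dy=+4->C
  (6,7):dx=+5,dy=-3->D
Step 2: C = 14, D = 7, total pairs = 21.
Step 3: tau = (C - D)/(n(n-1)/2) = (14 - 7)/21 = 0.333333.
Step 4: Exact two-sided p-value (enumerate n! = 5040 permutations of y under H0): p = 0.381349.
Step 5: alpha = 0.05. fail to reject H0.

tau_b = 0.3333 (C=14, D=7), p = 0.381349, fail to reject H0.


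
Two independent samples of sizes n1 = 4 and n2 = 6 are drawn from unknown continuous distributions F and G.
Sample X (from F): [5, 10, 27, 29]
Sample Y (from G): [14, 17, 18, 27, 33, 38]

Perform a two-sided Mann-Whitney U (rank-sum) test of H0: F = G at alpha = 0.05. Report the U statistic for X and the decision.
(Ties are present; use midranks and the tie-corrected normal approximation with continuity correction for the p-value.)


Step 1: Combine and sort all 10 observations; assign midranks.
sorted (value, group): (5,X), (10,X), (14,Y), (17,Y), (18,Y), (27,X), (27,Y), (29,X), (33,Y), (38,Y)
ranks: 5->1, 10->2, 14->3, 17->4, 18->5, 27->6.5, 27->6.5, 29->8, 33->9, 38->10
Step 2: Rank sum for X: R1 = 1 + 2 + 6.5 + 8 = 17.5.
Step 3: U_X = R1 - n1(n1+1)/2 = 17.5 - 4*5/2 = 17.5 - 10 = 7.5.
       U_Y = n1*n2 - U_X = 24 - 7.5 = 16.5.
Step 4: Ties are present, so use the tie-corrected normal approximation (with continuity correction) for the p-value.
Step 5: p-value = 0.392330; compare to alpha = 0.05. fail to reject H0.

U_X = 7.5, p = 0.392330, fail to reject H0 at alpha = 0.05.


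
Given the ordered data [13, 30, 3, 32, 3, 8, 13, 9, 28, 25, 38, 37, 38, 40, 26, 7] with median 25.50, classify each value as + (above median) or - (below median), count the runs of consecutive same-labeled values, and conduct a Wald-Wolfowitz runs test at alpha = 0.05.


Step 1: Compute median = 25.50; label A = above, B = below.
Labels in order: BABABBBBABAAAAAB  (n_A = 8, n_B = 8)
Step 2: Count runs R = 9.
Step 3: Under H0 (random ordering), E[R] = 2*n_A*n_B/(n_A+n_B) + 1 = 2*8*8/16 + 1 = 9.0000.
        Var[R] = 2*n_A*n_B*(2*n_A*n_B - n_A - n_B) / ((n_A+n_B)^2 * (n_A+n_B-1)) = 14336/3840 = 3.7333.
        SD[R] = 1.9322.
Step 4: R = E[R], so z = 0 with no continuity correction.
Step 5: Two-sided p-value via normal approximation = 2*(1 - Phi(|z|)) = 1.000000.
Step 6: alpha = 0.05. fail to reject H0.

R = 9, z = 0.0000, p = 1.000000, fail to reject H0.


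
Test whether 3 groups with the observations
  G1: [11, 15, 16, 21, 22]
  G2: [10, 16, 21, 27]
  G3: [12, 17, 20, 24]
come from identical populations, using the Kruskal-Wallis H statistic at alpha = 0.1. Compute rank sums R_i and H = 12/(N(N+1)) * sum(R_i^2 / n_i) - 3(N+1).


Step 1: Combine all N = 13 observations and assign midranks.
sorted (value, group, rank): (10,G2,1), (11,G1,2), (12,G3,3), (15,G1,4), (16,G1,5.5), (16,G2,5.5), (17,G3,7), (20,G3,8), (21,G1,9.5), (21,G2,9.5), (22,G1,11), (24,G3,12), (27,G2,13)
Step 2: Sum ranks within each group.
R_1 = 32 (n_1 = 5)
R_2 = 29 (n_2 = 4)
R_3 = 30 (n_3 = 4)
Step 3: H = 12/(N(N+1)) * sum(R_i^2/n_i) - 3(N+1)
     = 12/(13*14) * (32^2/5 + 29^2/4 + 30^2/4) - 3*14
     = 0.065934 * 640.05 - 42
     = 0.201099.
Step 4: Ties present; correction factor C = 1 - 12/(13^3 - 13) = 0.994505. Corrected H = 0.201099 / 0.994505 = 0.202210.
Step 5: Under H0, H ~ chi^2(2); p-value = 0.903838.
Step 6: alpha = 0.1. fail to reject H0.

H = 0.2022, df = 2, p = 0.903838, fail to reject H0.


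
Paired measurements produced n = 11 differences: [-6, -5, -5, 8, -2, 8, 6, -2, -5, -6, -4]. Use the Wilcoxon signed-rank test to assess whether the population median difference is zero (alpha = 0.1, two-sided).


Step 1: Drop any zero differences (none here) and take |d_i|.
|d| = [6, 5, 5, 8, 2, 8, 6, 2, 5, 6, 4]
Step 2: Midrank |d_i| (ties get averaged ranks).
ranks: |6|->8, |5|->5, |5|->5, |8|->10.5, |2|->1.5, |8|->10.5, |6|->8, |2|->1.5, |5|->5, |6|->8, |4|->3
Step 3: Attach original signs; sum ranks with positive sign and with negative sign.
W+ = 10.5 + 10.5 + 8 = 29
W- = 8 + 5 + 5 + 1.5 + 1.5 + 5 + 8 + 3 = 37
(Check: W+ + W- = 66 should equal n(n+1)/2 = 66.)
Step 4: Test statistic W = min(W+, W-) = 29.
Step 5: Ties in |d|, so use the tie-corrected normal approximation.
        E[W] = n(n+1)/4 = 11*12/4 = 33.
        Tie groups: |d|=2 (t=2), |d|=5 (t=3), |d|=6 (t=3), |d|=8 (t=2); sum(t^3 - t) = 60.
        Var[W] = n(n+1)(2n+1)/24 - sum(t^3-t)/48 = 3036/24 - 60/48 = 125.25.
        z = (W - E[W]) / sqrt(Var[W]) = (29 - 33) / 11.1915 = -0.3574.
        Two-sided p = 2*Phi(z) = 0.720782.
Step 6: alpha = 0.1. fail to reject H0.

W+ = 29, W- = 37, W = min = 29, p = 0.720782, fail to reject H0.


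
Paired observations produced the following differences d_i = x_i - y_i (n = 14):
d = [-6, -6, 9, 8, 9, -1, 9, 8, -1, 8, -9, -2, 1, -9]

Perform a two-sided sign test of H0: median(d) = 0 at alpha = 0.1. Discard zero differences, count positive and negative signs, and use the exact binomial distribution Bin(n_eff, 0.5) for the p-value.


Step 1: Discard zero differences. Original n = 14; n_eff = number of nonzero differences = 14.
Nonzero differences (with sign): -6, -6, +9, +8, +9, -1, +9, +8, -1, +8, -9, -2, +1, -9
Step 2: Count signs: positive = 7, negative = 7.
Step 3: Under H0: P(positive) = 0.5, so the number of positives S ~ Bin(14, 0.5).
Step 4: Two-sided exact p-value = sum of Bin(14,0.5) probabilities at or below the observed probability = 1.000000.
Step 5: alpha = 0.1. fail to reject H0.

n_eff = 14, pos = 7, neg = 7, p = 1.000000, fail to reject H0.


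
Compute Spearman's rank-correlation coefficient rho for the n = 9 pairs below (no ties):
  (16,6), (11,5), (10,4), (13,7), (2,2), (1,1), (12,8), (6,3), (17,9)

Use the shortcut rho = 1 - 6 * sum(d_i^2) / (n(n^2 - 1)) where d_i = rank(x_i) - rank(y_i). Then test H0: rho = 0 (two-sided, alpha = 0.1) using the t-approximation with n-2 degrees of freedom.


Step 1: Rank x and y separately (midranks; no ties here).
rank(x): 16->8, 11->5, 10->4, 13->7, 2->2, 1->1, 12->6, 6->3, 17->9
rank(y): 6->6, 5->5, 4->4, 7->7, 2->2, 1->1, 8->8, 3->3, 9->9
Step 2: d_i = R_x(i) - R_y(i); compute d_i^2.
  (8-6)^2=4, (5-5)^2=0, (4-4)^2=0, (7-7)^2=0, (2-2)^2=0, (1-1)^2=0, (6-8)^2=4, (3-3)^2=0, (9-9)^2=0
sum(d^2) = 8.
Step 3: rho = 1 - 6*8 / (9*(9^2 - 1)) = 1 - 48/720 = 0.933333.
Step 4: Under H0, t = rho * sqrt((n-2)/(1-rho^2)) = 6.8783 ~ t(7).
Step 5: Two-sided p-value from the t-distribution with 7 df = 0.000236.
Step 6: alpha = 0.1. reject H0.

rho = 0.9333, p = 0.000236, reject H0 at alpha = 0.1.
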